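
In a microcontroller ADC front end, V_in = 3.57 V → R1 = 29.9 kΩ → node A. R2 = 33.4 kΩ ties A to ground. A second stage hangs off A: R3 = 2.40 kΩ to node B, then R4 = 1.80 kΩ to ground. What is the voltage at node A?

V_A ≈ 0.396 V

Node A sees R2 in parallel with the series input of stage 2, R3 + R4 = 4.200 kΩ.
Effective lower resistance at A: R2 ‖ 4.200 = 3.731 kΩ.
So V_A = 3.57 × 0.1109 = 0.3960 V.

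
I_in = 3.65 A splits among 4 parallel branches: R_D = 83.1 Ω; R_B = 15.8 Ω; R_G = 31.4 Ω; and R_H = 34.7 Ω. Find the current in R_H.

I ≈ 0.773 A

ΣG = 1/83.1 + 1/15.8 + 1/31.4 + 1/34.7 = 0.1360.
By the current-divider rule, I = I_in · G_k/ΣG = 3.65 × 0.2119 = 0.7735 A.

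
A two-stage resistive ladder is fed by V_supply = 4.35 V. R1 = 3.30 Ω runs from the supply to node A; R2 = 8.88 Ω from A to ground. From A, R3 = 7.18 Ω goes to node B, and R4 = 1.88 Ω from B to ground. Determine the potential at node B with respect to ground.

Looking into the second stage from A: R3 + R4 = 9.060 Ω appears in parallel with R2.
Effective lower resistance at A: R2 ‖ 9.060 = 4.485 Ω.
First divider: V_A = V_supply · 4.485/(3.30 + 4.485) = 2.506 V.
Then the unloaded second divider: V_B = V_A × R4/(R3+R4) = 2.506 × 0.2075 = 0.5200 V.

V_B ≈ 0.520 V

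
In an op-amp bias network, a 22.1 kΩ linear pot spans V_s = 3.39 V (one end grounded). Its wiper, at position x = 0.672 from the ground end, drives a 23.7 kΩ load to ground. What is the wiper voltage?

V_out ≈ 1.89 V

The pot divides into 7.249 kΩ above the wiper and 14.85 kΩ below.
Lower segment in parallel with the load: 14.85 ‖ 23.7 = 9.130 kΩ.
Loaded-divider output: V_out = 3.39 × 0.5574 = 1.890 V.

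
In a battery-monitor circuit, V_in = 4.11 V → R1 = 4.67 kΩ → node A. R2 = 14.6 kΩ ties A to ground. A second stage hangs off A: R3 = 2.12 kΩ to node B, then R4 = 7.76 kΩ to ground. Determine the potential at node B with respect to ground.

Node A sees R2 in parallel with the series input of stage 2, R3 + R4 = 9.880 kΩ.
Effective lower resistance at A: R2 ‖ 9.880 = 5.892 kΩ.
First divider: V_A = V_in · 5.892/(4.67 + 5.892) = 2.293 V.
V_B = V_A × 0.7854 = 1.801 V.

V_B ≈ 1.80 V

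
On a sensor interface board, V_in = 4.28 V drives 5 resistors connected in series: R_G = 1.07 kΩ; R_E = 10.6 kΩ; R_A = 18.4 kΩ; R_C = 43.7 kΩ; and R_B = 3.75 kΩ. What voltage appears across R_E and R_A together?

Total series resistance ΣR = 1.07 + 10.6 + 18.4 + 43.7 + 3.75 = 77.52 kΩ.
R_{R_E..R_A} = 10.6 + 18.4 = 29.00 kΩ.
By the voltage-divider rule, V = 4.28 × 29.00/77.52 = 1.601 V.

V ≈ 1.60 V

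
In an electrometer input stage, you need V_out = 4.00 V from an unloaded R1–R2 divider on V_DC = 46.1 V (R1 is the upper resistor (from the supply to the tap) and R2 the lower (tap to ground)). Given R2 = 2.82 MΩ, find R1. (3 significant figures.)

Required fraction k = V_out/V_DC = 0.08677.
So R1 = R2 · (V_DC/V_out − 1) = 2.82 × (46.1/4.00 − 1) = 2.82 × 10.53 = 29.68 MΩ.

R1 ≈ 29.7 MΩ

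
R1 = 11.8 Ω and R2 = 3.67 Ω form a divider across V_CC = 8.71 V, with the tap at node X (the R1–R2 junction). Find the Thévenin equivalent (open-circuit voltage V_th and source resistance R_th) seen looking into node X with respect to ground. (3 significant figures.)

V_th is the unloaded tap voltage: V_CC · R2/(R1+R2) = 8.71 × 0.2372 = 2.066 V.
Zeroing V_CC shorts the top of R1 to ground, so R_th = R1 ‖ R2 = 2.799 Ω.

V_th ≈ 2.07 V, R_th ≈ 2.80 Ω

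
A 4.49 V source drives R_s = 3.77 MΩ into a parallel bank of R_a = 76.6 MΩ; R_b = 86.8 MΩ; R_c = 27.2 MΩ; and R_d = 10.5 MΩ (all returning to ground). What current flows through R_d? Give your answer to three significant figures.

Combine the parallel branches: R_p = (1/76.6 + 1/86.8 + 1/27.2 + 1/10.5)⁻¹ = 6.387 MΩ.
V_A = 4.49 × 6.387/10.16 = 2.823 V.
I(R_d) = V_A / R_d = 2.823/10.5 = 0.2689 µA.
(Check via current divider: I_total = 0.4421 µA; share G_k/ΣG = 0.6082 → same result.)

I ≈ 0.269 µA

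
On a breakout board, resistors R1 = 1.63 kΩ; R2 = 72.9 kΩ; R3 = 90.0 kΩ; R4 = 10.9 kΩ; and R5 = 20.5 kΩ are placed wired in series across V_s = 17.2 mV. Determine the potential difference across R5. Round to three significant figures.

V ≈ 1.80 mV

Total series resistance ΣR = 1.63 + 72.9 + 90.0 + 10.9 + 20.5 = 195.9 kΩ.
Voltage divider: V = V_s · (20.50 / 195.9) = 17.2 × 0.1046 = 1.800 mV.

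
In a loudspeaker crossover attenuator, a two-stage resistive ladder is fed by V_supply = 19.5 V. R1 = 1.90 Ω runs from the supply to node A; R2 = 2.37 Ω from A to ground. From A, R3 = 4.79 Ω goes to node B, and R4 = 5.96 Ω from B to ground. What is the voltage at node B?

Node A sees R2 in parallel with the series input of stage 2, R3 + R4 = 10.75 Ω.
R2 ‖ (R3+R4) = 1.942 Ω.
So V_A = 19.5 × 0.5055 = 9.856 V.
V_B = V_A × 0.5544 = 5.465 V.

V_B ≈ 5.46 V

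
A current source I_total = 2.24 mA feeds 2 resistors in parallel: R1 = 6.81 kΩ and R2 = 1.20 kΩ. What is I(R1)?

For two parallel branches, I_k = I_total · (other R)/(sum of R).
I(R1) = 2.24 × 1.20/(6.81 + 1.20) = 2.24 × 0.1498 = 0.3356 mA.

I ≈ 0.336 mA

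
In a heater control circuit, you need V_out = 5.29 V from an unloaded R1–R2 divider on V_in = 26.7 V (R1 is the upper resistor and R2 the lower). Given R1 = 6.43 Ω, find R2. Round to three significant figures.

The divider ratio is R2/(R1+R2) = 5.29/26.7 = 0.1981.
R2 = R1 · 0.1981/(1 − 0.1981) = 1.589 Ω.

R2 ≈ 1.59 Ω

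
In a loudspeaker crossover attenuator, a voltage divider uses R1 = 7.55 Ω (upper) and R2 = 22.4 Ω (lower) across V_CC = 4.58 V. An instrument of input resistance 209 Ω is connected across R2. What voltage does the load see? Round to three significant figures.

First combine the lower leg with the load: R2 ‖ R_L = 20.23 Ω.
Voltage divider with the loaded lower leg: V_out = 4.58 × 20.23/(7.55 + 20.23) = 4.58 × 0.7282 = 3.335 V.

V_out ≈ 3.34 V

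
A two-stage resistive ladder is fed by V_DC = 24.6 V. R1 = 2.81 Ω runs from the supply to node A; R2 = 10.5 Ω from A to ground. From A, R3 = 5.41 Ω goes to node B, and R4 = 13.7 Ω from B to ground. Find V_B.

V_B ≈ 12.5 V

The second stage (R3 + R4 = 19.11 Ω) loads node A in parallel with R2.
Effective lower resistance at A: R2 ‖ 19.11 = 6.777 Ω.
V_A = 24.6 × 6.777/(2.81 + 6.777) = 17.39 V.
Stage 2 is unloaded, so V_B = V_A · R4/(R3+R4) = 17.39 × 13.7/19.11 = 12.47 V.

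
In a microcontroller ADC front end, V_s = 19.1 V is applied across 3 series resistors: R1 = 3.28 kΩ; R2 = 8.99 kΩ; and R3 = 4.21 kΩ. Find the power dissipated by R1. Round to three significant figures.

P ≈ 4.41 mW

The common current is I = 19.1/16.48 = 1.159 mA.
V(R1) = I·R = 3.801 V; P = V·I = 3.801 × 1.159 = 4.406 mW.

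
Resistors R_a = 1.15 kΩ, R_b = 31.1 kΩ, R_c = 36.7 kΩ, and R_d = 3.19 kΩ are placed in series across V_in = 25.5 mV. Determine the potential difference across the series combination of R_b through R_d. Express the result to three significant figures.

V ≈ 25.1 mV

ΣR = 1.15 + 31.1 + 36.7 + 3.19 = 72.14 kΩ.
R_{R_b..R_d} = 31.1 + 36.7 + 3.19 = 70.99 kΩ.
Voltage divider: V = V_in · (70.99 / 72.14) = 25.5 × 0.9841 = 25.09 mV.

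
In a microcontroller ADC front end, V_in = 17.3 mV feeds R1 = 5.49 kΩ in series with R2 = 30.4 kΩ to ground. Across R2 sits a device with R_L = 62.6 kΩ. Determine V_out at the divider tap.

V_out ≈ 13.6 mV

R2 ‖ R_L = (30.4 × 62.6)/(30.4 + 62.6) = 20.46 kΩ.
Voltage divider with the loaded lower leg: V_out = 17.3 × 20.46/(5.49 + 20.46) = 17.3 × 0.7885 = 13.64 mV.
(Unloaded it would be 14.7 mV; the load pulls it down.)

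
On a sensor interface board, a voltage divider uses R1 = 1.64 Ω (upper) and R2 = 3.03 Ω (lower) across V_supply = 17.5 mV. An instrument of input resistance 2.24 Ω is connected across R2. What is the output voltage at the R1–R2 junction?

R2 ‖ R_L = (3.03 × 2.24)/(3.03 + 2.24) = 1.288 Ω.
Now apply the divider: V_out = 17.5 × 0.4399 = 7.698 mV.

V_out ≈ 7.70 mV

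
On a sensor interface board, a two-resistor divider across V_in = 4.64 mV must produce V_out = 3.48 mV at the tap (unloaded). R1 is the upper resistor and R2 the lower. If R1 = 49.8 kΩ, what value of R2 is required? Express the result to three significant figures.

The divider ratio is R2/(R1+R2) = 3.48/4.64 = 0.7500.
Rearranging, R2 = R1·k/(1−k) = 49.8 × 3.000 = 149.4 kΩ.

R2 ≈ 149 kΩ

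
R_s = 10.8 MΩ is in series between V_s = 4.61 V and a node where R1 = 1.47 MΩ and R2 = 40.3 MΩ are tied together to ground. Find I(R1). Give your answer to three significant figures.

I ≈ 0.364 µA

Equivalent of the parallel group: R_p = 1.418 MΩ.
Node voltage V_A = V_s · R_p/(R_s + R_p) = 4.61 × 0.1161 = 0.5351 V.
I(R1) = V_A / R1 = 0.5351/1.47 = 0.3640 µA.
(Equivalently: I_total = 0.3773 µA, then current-divider fraction G_k/ΣG = 0.9648.)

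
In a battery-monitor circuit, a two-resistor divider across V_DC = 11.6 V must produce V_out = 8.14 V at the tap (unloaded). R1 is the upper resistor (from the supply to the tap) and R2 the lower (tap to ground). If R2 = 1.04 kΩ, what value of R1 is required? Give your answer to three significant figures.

R1 ≈ 0.442 kΩ

Required fraction k = V_out/V_DC = 0.7017.
R1 = R2·(1/k − 1) = 1.04 × 0.4251 = 0.4421 kΩ.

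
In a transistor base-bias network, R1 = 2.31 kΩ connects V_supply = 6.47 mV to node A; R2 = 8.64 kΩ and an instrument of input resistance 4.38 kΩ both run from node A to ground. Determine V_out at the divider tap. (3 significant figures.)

V_out ≈ 3.60 mV

R2 ‖ R_L = (8.64 × 4.38)/(8.64 + 4.38) = 2.907 kΩ.
Now apply the divider: V_out = 6.47 × 0.5572 = 3.605 mV.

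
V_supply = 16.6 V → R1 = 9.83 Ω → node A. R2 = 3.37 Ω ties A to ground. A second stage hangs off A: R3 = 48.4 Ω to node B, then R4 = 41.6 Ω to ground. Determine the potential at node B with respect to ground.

The second stage (R3 + R4 = 90.00 Ω) loads node A in parallel with R2.
R2 ‖ (R3+R4) = 3.248 Ω.
V_A = 16.6 × 3.248/(9.83 + 3.248) = 4.123 V.
V_B = V_A × 0.4622 = 1.906 V.

V_B ≈ 1.91 V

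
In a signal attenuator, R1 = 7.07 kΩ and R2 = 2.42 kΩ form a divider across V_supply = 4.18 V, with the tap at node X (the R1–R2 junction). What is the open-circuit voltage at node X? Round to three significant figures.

V_th ≈ 1.07 V

V_th is the unloaded tap voltage: V_supply · R2/(R1+R2) = 4.18 × 0.2550 = 1.066 V.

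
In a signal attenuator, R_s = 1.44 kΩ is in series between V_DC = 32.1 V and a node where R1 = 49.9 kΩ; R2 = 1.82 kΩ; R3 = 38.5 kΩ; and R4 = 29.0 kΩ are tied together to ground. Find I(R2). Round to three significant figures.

I ≈ 9.25 mA

Parallel bank: R_p = 1/(1/49.9 + 1/1.82 + 1/38.5 + 1/29.0) = 1.587 kΩ.
V_A by voltage divider: V_A = 32.1 × 1.587/(1.44 + 1.587) = 16.83 V.
Branch current I = V_A/R2 = 16.83/1.82 = 9.248 mA.
(Equivalently: I_total = 10.60 mA, then current-divider fraction G_k/ΣG = 0.8722.)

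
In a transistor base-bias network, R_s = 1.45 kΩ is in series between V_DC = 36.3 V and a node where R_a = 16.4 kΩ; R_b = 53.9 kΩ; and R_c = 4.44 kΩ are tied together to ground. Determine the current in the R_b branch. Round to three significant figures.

Combine the parallel branches: R_p = (1/16.4 + 1/53.9 + 1/4.44)⁻¹ = 3.281 kΩ.
V_A by voltage divider: V_A = 36.3 × 3.281/(1.45 + 3.281) = 25.18 V.
Branch current I = V_A/R_b = 25.18/53.9 = 0.4671 mA.

I ≈ 0.467 mA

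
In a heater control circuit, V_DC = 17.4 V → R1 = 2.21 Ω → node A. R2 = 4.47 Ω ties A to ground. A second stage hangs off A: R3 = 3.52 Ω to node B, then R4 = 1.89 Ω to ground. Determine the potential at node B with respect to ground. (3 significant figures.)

V_B ≈ 3.19 V

Node A sees R2 in parallel with the series input of stage 2, R3 + R4 = 5.410 Ω.
R2 ‖ (R3+R4) = 2.448 Ω.
V_A = 17.4 × 2.448/(2.21 + 2.448) = 9.144 V.
V_B = V_A × 0.3494 = 3.194 V.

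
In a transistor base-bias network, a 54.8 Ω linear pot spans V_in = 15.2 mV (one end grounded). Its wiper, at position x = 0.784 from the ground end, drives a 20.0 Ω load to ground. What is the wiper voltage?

The pot divides into 11.84 Ω above the wiper and 42.96 Ω below.
Lower segment in parallel with the load: 42.96 ‖ 20.0 = 13.65 Ω.
V_out = 15.2 × 13.65/(11.84 + 13.65) = 8.140 mV.
(Unloaded: V_out = x·V_in = 11.9 mV.)

V_out ≈ 8.14 mV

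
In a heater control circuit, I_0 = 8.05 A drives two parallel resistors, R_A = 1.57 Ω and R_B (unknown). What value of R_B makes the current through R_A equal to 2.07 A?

Two-branch current divider: I_A = I_0 · R_B/(R_A + R_B).
2.07/8.05 = R_B/(R_A + R_B) → R_B = R_A · (0.2571)/(1 − 0.2571) = 1.57 × 0.3462 = 0.5435 Ω.

R_B ≈ 0.543 Ω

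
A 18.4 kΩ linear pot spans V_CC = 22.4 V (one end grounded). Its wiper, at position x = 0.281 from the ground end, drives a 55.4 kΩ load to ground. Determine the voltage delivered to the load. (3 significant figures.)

V_out ≈ 5.90 V

Split the track: R_lower = x·R_p = 5.170 kΩ, R_upper = (1−x)·R_p = 13.23 kΩ.
R_L loads the lower segment: effective lower R = 4.729 kΩ.
Loaded-divider output: V_out = 22.4 × 0.2633 = 5.899 V.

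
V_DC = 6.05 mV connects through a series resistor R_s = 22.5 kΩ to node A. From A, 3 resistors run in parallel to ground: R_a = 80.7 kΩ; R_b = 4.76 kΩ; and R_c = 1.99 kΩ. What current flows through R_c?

I ≈ 0.176 µA

Parallel bank: R_p = 1/(1/80.7 + 1/4.76 + 1/1.99) = 1.379 kΩ.
Node voltage V_A = V_DC · R_p/(R_s + R_p) = 6.05 × 0.05776 = 0.3495 mV.
Branch current I = V_A/R_c = 0.3495/1.99 = 0.1756 µA.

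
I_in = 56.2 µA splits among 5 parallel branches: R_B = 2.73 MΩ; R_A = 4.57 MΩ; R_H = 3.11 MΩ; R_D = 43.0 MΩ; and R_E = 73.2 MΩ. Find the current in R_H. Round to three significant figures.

I ≈ 19.2 µA

ΣG = 1/2.73 + 1/4.57 + 1/3.11 + 1/43.0 + 1/73.2 = 0.9436.
R_H takes the fraction G_k/ΣG = 0.3215/0.9436 = 0.3408, so I = 56.2 × 0.3408 = 19.15 µA.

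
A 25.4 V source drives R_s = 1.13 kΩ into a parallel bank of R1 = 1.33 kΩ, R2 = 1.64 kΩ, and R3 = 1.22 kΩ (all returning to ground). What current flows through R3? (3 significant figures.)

Parallel bank: R_p = 1/(1/1.33 + 1/1.64 + 1/1.22) = 0.4584 kΩ.
Node voltage V_A = V_supply · R_p/(R_s + R_p) = 25.4 × 0.2886 = 7.331 V.
Branch current I = V_A/R3 = 7.331/1.22 = 6.009 mA.

I ≈ 6.01 mA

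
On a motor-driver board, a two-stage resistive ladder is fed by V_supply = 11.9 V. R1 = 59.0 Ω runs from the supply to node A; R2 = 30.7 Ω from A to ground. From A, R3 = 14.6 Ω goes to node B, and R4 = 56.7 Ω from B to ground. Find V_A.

V_A ≈ 3.17 V

Node A sees R2 in parallel with the series input of stage 2, R3 + R4 = 71.30 Ω.
Effective lower resistance at A: R2 ‖ 71.30 = 21.46 Ω.
First divider: V_A = V_supply · 21.46/(59.0 + 21.46) = 3.174 V.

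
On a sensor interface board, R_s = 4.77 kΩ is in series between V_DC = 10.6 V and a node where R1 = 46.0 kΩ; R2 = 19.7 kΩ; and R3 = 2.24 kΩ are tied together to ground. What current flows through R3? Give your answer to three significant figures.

I ≈ 1.36 mA

Combine the parallel branches: R_p = (1/46.0 + 1/19.7 + 1/2.24)⁻¹ = 1.927 kΩ.
V_A = 10.6 × 1.927/6.697 = 3.050 V.
I(R3) = V_A / R3 = 3.050/2.24 = 1.362 mA.
(Equivalently: I_total = 1.583 mA, then current-divider fraction G_k/ΣG = 0.8603.)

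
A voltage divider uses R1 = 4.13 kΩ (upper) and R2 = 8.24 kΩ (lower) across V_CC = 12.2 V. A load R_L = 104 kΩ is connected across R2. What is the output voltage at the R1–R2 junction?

V_out ≈ 7.92 V

First combine the lower leg with the load: R2 ‖ R_L = 7.635 kΩ.
Voltage divider with the loaded lower leg: V_out = 12.2 × 7.635/(4.13 + 7.635) = 12.2 × 0.6490 = 7.917 V.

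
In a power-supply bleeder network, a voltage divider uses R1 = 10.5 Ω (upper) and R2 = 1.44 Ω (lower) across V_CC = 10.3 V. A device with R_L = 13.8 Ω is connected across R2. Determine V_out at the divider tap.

R2 ‖ R_L = (1.44 × 13.8)/(1.44 + 13.8) = 1.304 Ω.
Now apply the divider: V_out = 10.3 × 0.1105 = 1.138 V.
(Unloaded it would be 1.24 V; the load pulls it down.)

V_out ≈ 1.14 V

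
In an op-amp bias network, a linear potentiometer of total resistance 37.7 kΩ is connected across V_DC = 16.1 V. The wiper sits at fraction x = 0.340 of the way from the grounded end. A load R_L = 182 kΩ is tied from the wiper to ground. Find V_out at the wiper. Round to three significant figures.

V_out ≈ 5.23 V

Lower segment x·R_p = 12.82 kΩ; upper segment (1−x)·R_p = 24.88 kΩ.
(x·R_p) ‖ R_L = 11.97 kΩ.
Loaded-divider output: V_out = 16.1 × 0.3249 = 5.231 V.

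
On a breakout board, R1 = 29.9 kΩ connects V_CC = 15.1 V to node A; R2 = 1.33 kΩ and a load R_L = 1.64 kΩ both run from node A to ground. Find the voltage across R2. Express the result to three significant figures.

First combine the lower leg with the load: R2 ‖ R_L = 0.7344 kΩ.
Then V_out = V_CC · R2'/(R1 + R2') = 15.1 × 0.7344/30.63 = 0.3620 V.
(Unloaded it would be 0.643 V; the load pulls it down.)

V_out ≈ 0.362 V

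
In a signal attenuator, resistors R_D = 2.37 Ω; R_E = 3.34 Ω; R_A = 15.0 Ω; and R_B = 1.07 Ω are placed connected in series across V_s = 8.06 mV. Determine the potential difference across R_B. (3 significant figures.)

ΣR = 2.37 + 3.34 + 15.0 + 1.07 = 21.78 Ω.
Voltage divider: V = V_s · (1.070 / 21.78) = 8.06 × 0.04913 = 0.3960 mV.

V ≈ 0.396 mV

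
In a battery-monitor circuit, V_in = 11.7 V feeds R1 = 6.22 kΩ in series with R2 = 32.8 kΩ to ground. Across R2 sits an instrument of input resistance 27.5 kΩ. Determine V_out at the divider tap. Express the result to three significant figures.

The load sits in parallel with R2, giving an effective lower resistance R2' = R2·R_L/(R2+R_L) = 14.96 kΩ.
Now apply the divider: V_out = 11.7 × 0.7063 = 8.264 V.
(Unloaded it would be 9.83 V; the load pulls it down.)

V_out ≈ 8.26 V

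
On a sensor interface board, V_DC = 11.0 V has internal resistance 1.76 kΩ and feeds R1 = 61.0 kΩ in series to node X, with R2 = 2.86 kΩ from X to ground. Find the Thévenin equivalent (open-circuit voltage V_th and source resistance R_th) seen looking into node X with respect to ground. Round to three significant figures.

V_th ≈ 0.479 V, R_th ≈ 2.74 kΩ

R1' = 1.76 + 61.0 = 62.76 kΩ (source resistance + R1).
With X open, the divider is unloaded: V_th = 11.0 × 2.86/65.62 = 0.4794 V.
Looking into X with the source shorted: R_th = R1'·R2/(R1'+R2) = 62.76 × 2.86/65.62 = 2.735 kΩ.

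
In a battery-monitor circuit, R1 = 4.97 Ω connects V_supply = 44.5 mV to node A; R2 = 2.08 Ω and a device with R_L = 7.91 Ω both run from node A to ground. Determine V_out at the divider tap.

The load sits in parallel with R2, giving an effective lower resistance R2' = R2·R_L/(R2+R_L) = 1.647 Ω.
Now apply the divider: V_out = 44.5 × 0.2489 = 11.08 mV.
(Unloaded it would be 13.1 mV; the load pulls it down.)

V_out ≈ 11.1 mV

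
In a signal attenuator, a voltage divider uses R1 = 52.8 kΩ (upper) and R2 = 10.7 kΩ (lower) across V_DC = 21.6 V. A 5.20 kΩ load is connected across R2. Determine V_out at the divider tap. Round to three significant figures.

First combine the lower leg with the load: R2 ‖ R_L = 3.499 kΩ.
Voltage divider with the loaded lower leg: V_out = 21.6 × 3.499/(52.8 + 3.499) = 21.6 × 0.06216 = 1.343 V.
(Unloaded it would be 3.64 V; the load pulls it down.)

V_out ≈ 1.34 V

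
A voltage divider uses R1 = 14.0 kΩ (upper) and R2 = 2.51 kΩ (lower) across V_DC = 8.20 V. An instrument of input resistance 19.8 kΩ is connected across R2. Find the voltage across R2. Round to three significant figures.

First combine the lower leg with the load: R2 ‖ R_L = 2.228 kΩ.
Voltage divider with the loaded lower leg: V_out = 8.20 × 2.228/(14.0 + 2.228) = 8.20 × 0.1373 = 1.126 V.

V_out ≈ 1.13 V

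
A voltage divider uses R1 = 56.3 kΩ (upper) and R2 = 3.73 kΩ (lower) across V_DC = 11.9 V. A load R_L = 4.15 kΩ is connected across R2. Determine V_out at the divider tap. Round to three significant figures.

First combine the lower leg with the load: R2 ‖ R_L = 1.964 kΩ.
Then V_out = V_DC · R2'/(R1 + R2') = 11.9 × 1.964/58.26 = 0.4012 V.

V_out ≈ 0.401 V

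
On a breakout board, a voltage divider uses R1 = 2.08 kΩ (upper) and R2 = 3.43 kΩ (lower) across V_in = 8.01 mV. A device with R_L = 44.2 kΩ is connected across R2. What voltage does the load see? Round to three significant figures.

R2 ‖ R_L = (3.43 × 44.2)/(3.43 + 44.2) = 3.183 kΩ.
Voltage divider with the loaded lower leg: V_out = 8.01 × 3.183/(2.08 + 3.183) = 8.01 × 0.6048 = 4.844 mV.
(Unloaded it would be 4.99 mV; the load pulls it down.)

V_out ≈ 4.84 mV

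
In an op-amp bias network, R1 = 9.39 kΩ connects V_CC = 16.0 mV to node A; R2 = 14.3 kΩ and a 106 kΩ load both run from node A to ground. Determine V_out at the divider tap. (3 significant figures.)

V_out ≈ 9.17 mV

First combine the lower leg with the load: R2 ‖ R_L = 12.60 kΩ.
Then V_out = V_CC · R2'/(R1 + R2') = 16.0 × 12.60/21.99 = 9.168 mV.
(Unloaded it would be 9.66 mV; the load pulls it down.)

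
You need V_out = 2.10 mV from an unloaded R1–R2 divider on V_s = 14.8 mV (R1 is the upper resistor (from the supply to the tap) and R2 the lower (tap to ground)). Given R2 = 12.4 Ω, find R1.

The divider ratio is R2/(R1+R2) = 2.10/14.8 = 0.1419.
So R1 = R2 · (V_s/V_out − 1) = 12.4 × (14.8/2.10 − 1) = 12.4 × 6.048 = 74.99 Ω.

R1 ≈ 75.0 Ω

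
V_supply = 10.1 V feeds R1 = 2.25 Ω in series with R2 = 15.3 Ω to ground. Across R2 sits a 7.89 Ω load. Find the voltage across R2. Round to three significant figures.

First combine the lower leg with the load: R2 ‖ R_L = 5.206 Ω.
Then V_out = V_supply · R2'/(R1 + R2') = 10.1 × 5.206/7.456 = 7.052 V.

V_out ≈ 7.05 V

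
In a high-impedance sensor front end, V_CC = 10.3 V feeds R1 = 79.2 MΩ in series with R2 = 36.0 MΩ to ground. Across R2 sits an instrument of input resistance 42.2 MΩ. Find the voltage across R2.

The load sits in parallel with R2, giving an effective lower resistance R2' = R2·R_L/(R2+R_L) = 19.43 MΩ.
Now apply the divider: V_out = 10.3 × 0.1970 = 2.029 V.

V_out ≈ 2.03 V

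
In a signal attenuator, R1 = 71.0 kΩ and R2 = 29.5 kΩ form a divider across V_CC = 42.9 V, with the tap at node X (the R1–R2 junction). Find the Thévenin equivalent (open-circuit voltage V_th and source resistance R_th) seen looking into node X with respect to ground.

With X open, the divider is unloaded: V_th = 42.9 × 29.5/100.5 = 12.59 V.
Zeroing V_CC shorts the top of R1 to ground, so R_th = R1 ‖ R2 = 20.84 kΩ.

V_th ≈ 12.6 V, R_th ≈ 20.8 kΩ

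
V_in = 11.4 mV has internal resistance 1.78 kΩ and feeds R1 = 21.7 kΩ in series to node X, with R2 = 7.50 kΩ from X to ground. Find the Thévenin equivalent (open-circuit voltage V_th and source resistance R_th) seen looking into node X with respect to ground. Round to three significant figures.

V_th ≈ 2.76 mV, R_th ≈ 5.68 kΩ

R1' = 1.78 + 21.7 = 23.48 kΩ (source resistance + R1).
V_th is the unloaded tap voltage: V_in · R2/(R1'+R2) = 11.4 × 0.2421 = 2.760 mV.
Looking into X with the source shorted: R_th = R1'·R2/(R1'+R2) = 23.48 × 7.50/30.98 = 5.684 kΩ.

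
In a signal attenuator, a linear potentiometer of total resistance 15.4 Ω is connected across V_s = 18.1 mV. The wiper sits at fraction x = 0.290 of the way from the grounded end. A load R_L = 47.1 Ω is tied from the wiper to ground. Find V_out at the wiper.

The pot divides into 10.93 Ω above the wiper and 4.466 Ω below.
(x·R_p) ‖ R_L = 4.079 Ω.
Loaded-divider output: V_out = 18.1 × 0.2717 = 4.918 mV.

V_out ≈ 4.92 mV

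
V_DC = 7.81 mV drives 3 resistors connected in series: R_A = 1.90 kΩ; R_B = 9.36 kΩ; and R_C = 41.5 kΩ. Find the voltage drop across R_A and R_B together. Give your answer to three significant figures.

Series total: ΣR = 1.90 + 9.36 + 41.5 = 52.76 kΩ.
R_{R_A..R_B} = 1.90 + 9.36 = 11.26 kΩ.
Voltage divider: V = V_DC · (11.26 / 52.76) = 7.81 × 0.2134 = 1.667 mV.

V ≈ 1.67 mV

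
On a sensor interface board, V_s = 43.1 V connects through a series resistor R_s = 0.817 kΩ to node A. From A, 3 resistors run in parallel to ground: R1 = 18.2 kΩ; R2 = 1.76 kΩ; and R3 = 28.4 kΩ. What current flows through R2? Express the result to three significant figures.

I ≈ 15.9 mA

Combine the parallel branches: R_p = (1/18.2 + 1/1.76 + 1/28.4)⁻¹ = 1.519 kΩ.
V_A by voltage divider: V_A = 43.1 × 1.519/(0.817 + 1.519) = 28.03 V.
I(R2) = V_A / R2 = 28.03/1.76 = 15.92 mA.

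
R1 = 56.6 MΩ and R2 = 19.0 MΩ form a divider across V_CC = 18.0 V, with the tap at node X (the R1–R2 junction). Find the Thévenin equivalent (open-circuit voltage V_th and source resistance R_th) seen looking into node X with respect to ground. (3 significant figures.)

V_th is the unloaded tap voltage: V_CC · R2/(R1+R2) = 18.0 × 0.2513 = 4.524 V.
Zeroing V_CC shorts the top of R1 to ground, so R_th = R1 ‖ R2 = 14.22 MΩ.

V_th ≈ 4.52 V, R_th ≈ 14.2 MΩ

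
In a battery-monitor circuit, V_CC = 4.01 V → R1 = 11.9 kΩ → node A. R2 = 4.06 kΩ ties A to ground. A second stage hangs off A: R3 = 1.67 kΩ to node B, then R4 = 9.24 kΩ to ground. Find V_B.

V_B ≈ 0.676 V

The second stage (R3 + R4 = 10.91 kΩ) loads node A in parallel with R2.
Effective lower resistance at A: R2 ‖ 10.91 = 2.959 kΩ.
So V_A = 4.01 × 0.1991 = 0.7985 V.
Then the unloaded second divider: V_B = V_A × R4/(R3+R4) = 0.7985 × 0.8469 = 0.6763 V.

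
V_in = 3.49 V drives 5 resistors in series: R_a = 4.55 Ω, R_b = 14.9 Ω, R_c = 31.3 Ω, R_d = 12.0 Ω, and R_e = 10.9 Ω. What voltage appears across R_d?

V ≈ 0.569 V

Series total: ΣR = 4.55 + 14.9 + 31.3 + 12.0 + 10.9 = 73.65 Ω.
V = V_in · R/ΣR = 3.49 × 0.1629 = 0.5686 V.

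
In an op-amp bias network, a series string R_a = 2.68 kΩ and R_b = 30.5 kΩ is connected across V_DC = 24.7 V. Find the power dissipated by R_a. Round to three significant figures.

The common current is I = 24.7/33.18 = 0.7444 mA.
V(R_a) = I·R = 1.995 V; P = V·I = 1.995 × 0.7444 = 1.485 mW.

P ≈ 1.49 mW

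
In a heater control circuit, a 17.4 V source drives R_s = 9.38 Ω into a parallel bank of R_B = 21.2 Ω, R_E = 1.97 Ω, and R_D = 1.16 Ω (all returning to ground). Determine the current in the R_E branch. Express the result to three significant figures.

I ≈ 0.618 A

Parallel bank: R_p = 1/(1/21.2 + 1/1.97 + 1/1.16) = 0.7058 Ω.
V_A by voltage divider: V_A = 17.4 × 0.7058/(9.38 + 0.7058) = 1.218 V.
Branch current I = V_A/R_E = 1.218/1.97 = 0.6181 A.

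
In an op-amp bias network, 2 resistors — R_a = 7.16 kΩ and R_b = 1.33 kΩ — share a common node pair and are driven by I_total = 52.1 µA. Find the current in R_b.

I ≈ 43.9 µA

With just two branches, the current splits inversely with resistance.
I(R_b) = 52.1 × 7.16/(7.16 + 1.33) = 52.1 × 0.8433 = 43.94 µA.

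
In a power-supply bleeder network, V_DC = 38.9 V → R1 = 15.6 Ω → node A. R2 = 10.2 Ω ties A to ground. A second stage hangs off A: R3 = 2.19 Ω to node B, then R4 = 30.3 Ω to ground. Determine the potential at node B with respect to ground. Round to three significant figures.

Node A sees R2 in parallel with the series input of stage 2, R3 + R4 = 32.49 Ω.
R2 ‖ (R3+R4) = 7.763 Ω.
First divider: V_A = V_DC · 7.763/(15.6 + 7.763) = 12.93 V.
V_B = V_A × 0.9326 = 12.05 V.

V_B ≈ 12.1 V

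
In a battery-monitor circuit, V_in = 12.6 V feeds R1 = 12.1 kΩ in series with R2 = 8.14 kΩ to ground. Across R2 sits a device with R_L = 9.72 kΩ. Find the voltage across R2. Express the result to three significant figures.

R2 ‖ R_L = (8.14 × 9.72)/(8.14 + 9.72) = 4.430 kΩ.
Now apply the divider: V_out = 12.6 × 0.2680 = 3.377 V.

V_out ≈ 3.38 V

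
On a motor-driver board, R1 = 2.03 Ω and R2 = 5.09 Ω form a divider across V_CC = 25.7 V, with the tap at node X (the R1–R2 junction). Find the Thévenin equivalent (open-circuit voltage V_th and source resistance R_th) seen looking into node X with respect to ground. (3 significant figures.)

V_th ≈ 18.4 V, R_th ≈ 1.45 Ω

V_th is the unloaded tap voltage: V_CC · R2/(R1+R2) = 25.7 × 0.7149 = 18.37 V.
With V_CC suppressed (replaced by a short), R_th = R1 ‖ R2 = (2.030 × 5.09)/(2.030 + 5.09) = 1.451 Ω.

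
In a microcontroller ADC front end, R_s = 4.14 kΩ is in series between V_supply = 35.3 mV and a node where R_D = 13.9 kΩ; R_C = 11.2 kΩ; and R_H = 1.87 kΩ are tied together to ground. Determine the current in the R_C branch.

Equivalent of the parallel group: R_p = 1.437 kΩ.
Node voltage V_A = V_supply · R_p/(R_s + R_p) = 35.3 × 0.2576 = 9.095 mV.
I(R_C) = V_A / R_C = 9.095/11.2 = 0.8120 µA.

I ≈ 0.812 µA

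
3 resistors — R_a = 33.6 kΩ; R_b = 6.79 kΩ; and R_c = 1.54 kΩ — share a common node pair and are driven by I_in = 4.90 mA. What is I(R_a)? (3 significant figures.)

I ≈ 0.176 mA

Conductances: ΣG = 1/33.6 + 1/6.79 + 1/1.54 = 0.8264 (1/kΩ).
Current divider: I(R_a) = I_in · G_k/ΣG = 4.90 × (0.02976/0.8264) = 4.90 × 0.03601 = 0.1765 mA.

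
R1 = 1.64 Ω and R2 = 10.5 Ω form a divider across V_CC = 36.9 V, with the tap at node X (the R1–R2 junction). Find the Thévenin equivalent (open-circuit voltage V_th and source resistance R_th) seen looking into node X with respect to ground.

With X open, the divider is unloaded: V_th = 36.9 × 10.5/12.14 = 31.92 V.
Looking into X with the source shorted: R_th = R1·R2/(R1+R2) = 1.640 × 10.5/12.14 = 1.418 Ω.

V_th ≈ 31.9 V, R_th ≈ 1.42 Ω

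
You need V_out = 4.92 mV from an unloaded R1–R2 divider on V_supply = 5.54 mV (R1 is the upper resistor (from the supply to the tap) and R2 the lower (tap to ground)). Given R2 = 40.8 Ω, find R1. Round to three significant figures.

Required fraction k = V_out/V_supply = 0.8881.
Rearranging, R1 = R2·(1−k)/k = 40.8 × 0.1260 = 5.141 Ω.

R1 ≈ 5.14 Ω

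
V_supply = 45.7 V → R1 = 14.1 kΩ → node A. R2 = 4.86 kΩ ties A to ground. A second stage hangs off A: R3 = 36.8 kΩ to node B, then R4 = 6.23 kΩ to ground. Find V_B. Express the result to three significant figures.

The second stage (R3 + R4 = 43.03 kΩ) loads node A in parallel with R2.
R2 ‖ (R3+R4) = 4.367 kΩ.
So V_A = 45.7 × 0.2365 = 10.81 V.
Stage 2 is unloaded, so V_B = V_A · R4/(R3+R4) = 10.81 × 6.23/43.03 = 1.565 V.

V_B ≈ 1.56 V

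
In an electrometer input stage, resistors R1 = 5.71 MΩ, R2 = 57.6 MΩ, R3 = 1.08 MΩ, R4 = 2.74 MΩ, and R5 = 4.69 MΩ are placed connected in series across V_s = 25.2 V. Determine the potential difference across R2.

Total series resistance ΣR = 5.71 + 57.6 + 1.08 + 2.74 + 4.69 = 71.82 MΩ.
V = V_s · R/ΣR = 25.2 × 0.8020 = 20.21 V.

V ≈ 20.2 V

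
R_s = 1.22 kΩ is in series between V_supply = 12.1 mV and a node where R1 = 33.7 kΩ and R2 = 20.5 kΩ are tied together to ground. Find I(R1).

Equivalent of the parallel group: R_p = 12.75 kΩ.
V_A by voltage divider: V_A = 12.1 × 12.75/(1.22 + 12.75) = 11.04 mV.
I(R1) = V_A / R1 = 11.04/33.7 = 0.3277 µA.

I ≈ 0.328 µA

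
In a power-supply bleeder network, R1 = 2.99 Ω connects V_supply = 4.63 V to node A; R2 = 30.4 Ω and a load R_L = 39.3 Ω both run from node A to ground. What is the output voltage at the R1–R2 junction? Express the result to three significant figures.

V_out ≈ 3.94 V

First combine the lower leg with the load: R2 ‖ R_L = 17.14 Ω.
Voltage divider with the loaded lower leg: V_out = 4.63 × 17.14/(2.99 + 17.14) = 4.63 × 0.8515 = 3.942 V.
(Unloaded it would be 4.22 V; the load pulls it down.)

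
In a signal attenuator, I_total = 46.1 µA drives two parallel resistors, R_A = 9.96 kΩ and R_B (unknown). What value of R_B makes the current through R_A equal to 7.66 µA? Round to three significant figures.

R_B ≈ 1.98 kΩ

In a two-way split, I_A/I_total = R_B/(R_A + R_B).
7.66/46.1 = R_B/(R_A + R_B) → R_B = R_A · (0.1662)/(1 − 0.1662) = 9.96 × 0.1993 = 1.985 kΩ.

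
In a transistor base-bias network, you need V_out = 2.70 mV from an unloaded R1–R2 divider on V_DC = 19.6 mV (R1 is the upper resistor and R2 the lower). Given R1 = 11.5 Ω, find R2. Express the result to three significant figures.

R2 ≈ 1.84 Ω

V_out/V_DC = R2/(R1+R2) = 0.1378.
Rearranging, R2 = R1·k/(1−k) = 11.5 × 0.1598 = 1.837 Ω.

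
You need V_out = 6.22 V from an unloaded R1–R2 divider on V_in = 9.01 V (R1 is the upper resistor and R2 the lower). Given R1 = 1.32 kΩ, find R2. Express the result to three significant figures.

R2 ≈ 2.94 kΩ

The divider ratio is R2/(R1+R2) = 6.22/9.01 = 0.6903.
Rearranging, R2 = R1·k/(1−k) = 1.32 × 2.229 = 2.943 kΩ.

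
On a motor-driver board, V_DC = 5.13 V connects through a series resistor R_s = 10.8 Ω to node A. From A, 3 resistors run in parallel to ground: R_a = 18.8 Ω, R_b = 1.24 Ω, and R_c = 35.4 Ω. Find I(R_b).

Parallel bank: R_p = 1/(1/18.8 + 1/1.24 + 1/35.4) = 1.126 Ω.
V_A by voltage divider: V_A = 5.13 × 1.126/(10.8 + 1.126) = 0.4845 V.
Branch current I = V_A/R_b = 0.4845/1.24 = 0.3907 A.
(Equivalently: I_total = 0.4301 A, then current-divider fraction G_k/ΣG = 0.9083.)

I ≈ 0.391 A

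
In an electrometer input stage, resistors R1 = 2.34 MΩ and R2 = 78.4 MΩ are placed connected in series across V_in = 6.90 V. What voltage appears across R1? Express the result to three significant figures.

V ≈ 0.200 V

Series total: ΣR = 2.34 + 78.4 = 80.74 MΩ.
Voltage divider: V = V_in · (2.340 / 80.74) = 6.90 × 0.02898 = 0.2000 V.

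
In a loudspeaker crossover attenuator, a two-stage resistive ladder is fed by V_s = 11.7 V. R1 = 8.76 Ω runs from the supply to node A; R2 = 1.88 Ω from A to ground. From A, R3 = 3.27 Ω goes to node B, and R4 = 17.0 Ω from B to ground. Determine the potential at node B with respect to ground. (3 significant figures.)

V_B ≈ 1.61 V

Node A sees R2 in parallel with the series input of stage 2, R3 + R4 = 20.27 Ω.
R2 ‖ (R3+R4) = 1.720 Ω.
First divider: V_A = V_s · 1.720/(8.76 + 1.720) = 1.921 V.
Stage 2 is unloaded, so V_B = V_A · R4/(R3+R4) = 1.921 × 17.0/20.27 = 1.611 V.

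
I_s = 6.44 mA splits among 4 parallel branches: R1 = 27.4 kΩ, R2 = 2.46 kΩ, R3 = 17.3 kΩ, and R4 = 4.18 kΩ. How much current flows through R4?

Total conductance ΣG = 1/27.4 + 1/2.46 + 1/17.3 + 1/4.18 = 0.7400 (units of 1/kΩ).
By the current-divider rule, I = I_s · G_k/ΣG = 6.44 × 0.3233 = 2.082 mA.

I ≈ 2.08 mA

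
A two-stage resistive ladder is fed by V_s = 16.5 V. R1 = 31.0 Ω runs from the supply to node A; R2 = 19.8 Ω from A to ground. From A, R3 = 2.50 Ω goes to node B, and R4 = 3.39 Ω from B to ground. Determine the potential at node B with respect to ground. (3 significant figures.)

V_B ≈ 1.21 V

Looking into the second stage from A: R3 + R4 = 5.890 Ω appears in parallel with R2.
Effective lower resistance at A: R2 ‖ 5.890 = 4.540 Ω.
First divider: V_A = V_s · 4.540/(31.0 + 4.540) = 2.108 V.
Then the unloaded second divider: V_B = V_A × R4/(R3+R4) = 2.108 × 0.5756 = 1.213 V.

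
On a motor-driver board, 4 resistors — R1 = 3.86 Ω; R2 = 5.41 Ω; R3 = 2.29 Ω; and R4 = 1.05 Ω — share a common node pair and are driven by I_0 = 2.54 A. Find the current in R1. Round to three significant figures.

I ≈ 0.359 A

Conductances: ΣG = 1/3.86 + 1/5.41 + 1/2.29 + 1/1.05 = 1.833 (1/Ω).
Current divider: I(R1) = I_0 · G_k/ΣG = 2.54 × (0.2591/1.833) = 2.54 × 0.1413 = 0.3590 A.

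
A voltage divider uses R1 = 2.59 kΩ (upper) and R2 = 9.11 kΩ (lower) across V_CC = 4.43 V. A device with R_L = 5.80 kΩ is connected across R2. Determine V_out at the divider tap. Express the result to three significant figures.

R2 ‖ R_L = (9.11 × 5.80)/(9.11 + 5.80) = 3.544 kΩ.
Then V_out = V_CC · R2'/(R1 + R2') = 4.43 × 3.544/6.134 = 2.559 V.

V_out ≈ 2.56 V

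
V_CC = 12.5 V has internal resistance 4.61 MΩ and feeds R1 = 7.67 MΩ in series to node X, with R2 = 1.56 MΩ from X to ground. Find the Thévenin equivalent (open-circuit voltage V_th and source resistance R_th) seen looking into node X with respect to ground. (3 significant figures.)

V_th ≈ 1.41 V, R_th ≈ 1.38 MΩ

R1' = 4.61 + 7.67 = 12.28 MΩ (source resistance + R1).
Open-circuit (no load on X): V_th = V_CC · R2/(R1' + R2) = 12.5 × 1.56/(12.28 + 1.56) = 1.409 V.
With V_CC suppressed (replaced by a short), R_th = R1' ‖ R2 = (12.28 × 1.56)/(12.28 + 1.56) = 1.384 MΩ.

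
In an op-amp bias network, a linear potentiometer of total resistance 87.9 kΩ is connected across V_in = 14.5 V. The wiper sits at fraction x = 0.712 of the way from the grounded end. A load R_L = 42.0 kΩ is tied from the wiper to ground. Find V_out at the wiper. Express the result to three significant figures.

Lower segment x·R_p = 62.58 kΩ; upper segment (1−x)·R_p = 25.32 kΩ.
(x·R_p) ‖ R_L = 25.13 kΩ.
Then V_out = V_in · 25.13/(25.32 + 25.13) = 7.224 V.
(Unloaded: V_out = x·V_in = 10.3 V.)

V_out ≈ 7.22 V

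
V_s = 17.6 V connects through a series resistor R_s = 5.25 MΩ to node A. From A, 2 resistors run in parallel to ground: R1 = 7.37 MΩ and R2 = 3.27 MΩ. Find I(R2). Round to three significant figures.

I ≈ 1.62 µA

Parallel bank: R_p = 1/(1/7.37 + 1/3.27) = 2.265 MΩ.
Node voltage V_A = V_s · R_p/(R_s + R_p) = 17.6 × 0.3014 = 5.305 V.
I(R2) = V_A / R2 = 5.305/3.27 = 1.622 µA.
(Check via current divider: I_total = 2.342 µA; share G_k/ΣG = 0.6927 → same result.)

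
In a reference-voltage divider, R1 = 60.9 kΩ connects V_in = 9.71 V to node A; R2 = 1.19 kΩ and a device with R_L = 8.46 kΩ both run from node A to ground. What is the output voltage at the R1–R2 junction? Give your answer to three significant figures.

First combine the lower leg with the load: R2 ‖ R_L = 1.043 kΩ.
Now apply the divider: V_out = 9.71 × 0.01684 = 0.1635 V.
(Unloaded it would be 0.186 V; the load pulls it down.)

V_out ≈ 0.164 V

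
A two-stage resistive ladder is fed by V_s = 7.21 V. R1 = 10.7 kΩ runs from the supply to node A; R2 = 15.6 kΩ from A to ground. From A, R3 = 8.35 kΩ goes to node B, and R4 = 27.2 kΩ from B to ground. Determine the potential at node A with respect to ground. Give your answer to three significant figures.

Node A sees R2 in parallel with the series input of stage 2, R3 + R4 = 35.55 kΩ.
R2 ‖ (R3+R4) = 10.84 kΩ.
So V_A = 7.21 × 0.5033 = 3.629 V.

V_A ≈ 3.63 V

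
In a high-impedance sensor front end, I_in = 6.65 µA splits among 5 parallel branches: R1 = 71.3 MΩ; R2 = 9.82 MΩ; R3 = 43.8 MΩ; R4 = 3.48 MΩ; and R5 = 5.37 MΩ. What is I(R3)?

Conductances: ΣG = 1/71.3 + 1/9.82 + 1/43.8 + 1/3.48 + 1/5.37 = 0.6123 (1/MΩ).
Current divider: I(R3) = I_in · G_k/ΣG = 6.65 × (0.02283/0.6123) = 6.65 × 0.03729 = 0.2480 µA.

I ≈ 0.248 µA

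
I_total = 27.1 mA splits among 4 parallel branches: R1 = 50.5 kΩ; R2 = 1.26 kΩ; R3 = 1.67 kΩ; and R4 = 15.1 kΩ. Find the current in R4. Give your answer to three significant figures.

I ≈ 1.21 mA

Total conductance ΣG = 1/50.5 + 1/1.26 + 1/1.67 + 1/15.1 = 1.478 (units of 1/kΩ).
By the current-divider rule, I = I_total · G_k/ΣG = 27.1 × 0.04479 = 1.214 mA.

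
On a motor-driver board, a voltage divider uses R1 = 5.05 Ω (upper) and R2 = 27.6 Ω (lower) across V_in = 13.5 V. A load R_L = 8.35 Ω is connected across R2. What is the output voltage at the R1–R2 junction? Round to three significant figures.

First combine the lower leg with the load: R2 ‖ R_L = 6.411 Ω.
Then V_out = V_in · R2'/(R1 + R2') = 13.5 × 6.411/11.46 = 7.551 V.
(Unloaded it would be 11.4 V; the load pulls it down.)

V_out ≈ 7.55 V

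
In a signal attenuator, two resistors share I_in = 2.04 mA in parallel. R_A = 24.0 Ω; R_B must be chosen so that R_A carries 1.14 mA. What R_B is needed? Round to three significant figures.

R_B ≈ 30.4 Ω

In a two-way split, I_A/I_in = R_B/(R_A + R_B).
With f = 0.5588, R_B = R_A · f/(1−f) = 24.0 × 1.267 = 30.40 Ω.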